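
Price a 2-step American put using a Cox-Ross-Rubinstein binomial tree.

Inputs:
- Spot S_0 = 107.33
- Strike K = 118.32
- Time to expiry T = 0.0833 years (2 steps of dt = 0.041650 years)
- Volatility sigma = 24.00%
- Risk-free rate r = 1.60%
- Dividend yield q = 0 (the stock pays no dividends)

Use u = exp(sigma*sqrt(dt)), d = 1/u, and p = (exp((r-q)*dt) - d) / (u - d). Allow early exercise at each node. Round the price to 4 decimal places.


Answer: Price = V(0,0) = 10.9900

Derivation:
dt = T/N = 0.041650
u = exp(sigma*sqrt(dt)) = 1.050199; d = 1/u = 0.952200
p = (exp((r-q)*dt) - d) / (u - d) = 0.494560
Discount per step: exp(-r*dt) = 0.999334
Stock lattice S(k, i) with i counting down-moves:
  k=0: S(0,0) = 107.3300
  k=1: S(1,0) = 112.7179; S(1,1) = 102.1996
  k=2: S(2,0) = 118.3763; S(2,1) = 107.3300; S(2,2) = 97.3145
Terminal payoffs V(N, i) = max(K - S_T, 0):
  V(2,0) = 0.000000; V(2,1) = 10.990000; V(2,2) = 21.005480
Backward induction: V(k, i) = exp(-r*dt) * [p * V(k+1, i) + (1-p) * V(k+1, i+1)]; then take max(V_cont, immediate exercise) for American.
  V(1,0) = exp(-r*dt) * [p*0.000000 + (1-p)*10.990000] = 5.551088; exercise = 5.602105; V(1,0) = max -> 5.602105
  V(1,1) = exp(-r*dt) * [p*10.990000 + (1-p)*21.005480] = 16.041533; exercise = 16.120355; V(1,1) = max -> 16.120355
  V(0,0) = exp(-r*dt) * [p*5.602105 + (1-p)*16.120355] = 10.911178; exercise = 10.990000; V(0,0) = max -> 10.990000


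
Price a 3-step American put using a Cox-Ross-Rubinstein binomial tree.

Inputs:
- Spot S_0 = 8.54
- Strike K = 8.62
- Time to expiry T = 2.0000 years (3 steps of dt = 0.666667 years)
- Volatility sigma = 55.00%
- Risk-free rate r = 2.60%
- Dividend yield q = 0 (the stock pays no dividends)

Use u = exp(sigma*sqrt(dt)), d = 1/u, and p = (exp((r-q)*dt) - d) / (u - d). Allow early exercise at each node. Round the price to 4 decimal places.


Answer: Price = V(0,0) = 2.5983

Derivation:
dt = T/N = 0.666667
u = exp(sigma*sqrt(dt)) = 1.566859; d = 1/u = 0.638219
p = (exp((r-q)*dt) - d) / (u - d) = 0.408409
Discount per step: exp(-r*dt) = 0.982816
Stock lattice S(k, i) with i counting down-moves:
  k=0: S(0,0) = 8.5400
  k=1: S(1,0) = 13.3810; S(1,1) = 5.4504
  k=2: S(2,0) = 20.9661; S(2,1) = 8.5400; S(2,2) = 3.4785
  k=3: S(3,0) = 32.8509; S(3,1) = 13.3810; S(3,2) = 5.4504; S(3,3) = 2.2201
Terminal payoffs V(N, i) = max(K - S_T, 0):
  V(3,0) = 0.000000; V(3,1) = 0.000000; V(3,2) = 3.169606; V(3,3) = 6.399924
Backward induction: V(k, i) = exp(-r*dt) * [p * V(k+1, i) + (1-p) * V(k+1, i+1)]; then take max(V_cont, immediate exercise) for American.
  V(2,0) = exp(-r*dt) * [p*0.000000 + (1-p)*0.000000] = 0.000000; exercise = 0.000000; V(2,0) = max -> 0.000000
  V(2,1) = exp(-r*dt) * [p*0.000000 + (1-p)*3.169606] = 1.842888; exercise = 0.080000; V(2,1) = max -> 1.842888
  V(2,2) = exp(-r*dt) * [p*3.169606 + (1-p)*6.399924] = 4.993327; exercise = 5.141453; V(2,2) = max -> 5.141453
  V(1,0) = exp(-r*dt) * [p*0.000000 + (1-p)*1.842888] = 1.071501; exercise = 0.000000; V(1,0) = max -> 1.071501
  V(1,1) = exp(-r*dt) * [p*1.842888 + (1-p)*5.141453] = 3.729088; exercise = 3.169606; V(1,1) = max -> 3.729088
  V(0,0) = exp(-r*dt) * [p*1.071501 + (1-p)*3.729088] = 2.598276; exercise = 0.080000; V(0,0) = max -> 2.598276


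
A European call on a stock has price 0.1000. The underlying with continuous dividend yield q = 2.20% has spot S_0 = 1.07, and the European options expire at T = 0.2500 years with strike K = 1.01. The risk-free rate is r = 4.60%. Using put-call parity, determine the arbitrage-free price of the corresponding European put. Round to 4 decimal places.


Answer: Put price = 0.0343

Derivation:
Put-call parity: C - P = S_0 * exp(-qT) - K * exp(-rT).
S_0 * exp(-qT) = 1.0700 * 0.99451510 = 1.06413115
K * exp(-rT) = 1.0100 * 0.98856587 = 0.99845153
P = C - S*exp(-qT) + K*exp(-rT)
P = 0.1000 - 1.06413115 + 0.99845153 = 0.0343


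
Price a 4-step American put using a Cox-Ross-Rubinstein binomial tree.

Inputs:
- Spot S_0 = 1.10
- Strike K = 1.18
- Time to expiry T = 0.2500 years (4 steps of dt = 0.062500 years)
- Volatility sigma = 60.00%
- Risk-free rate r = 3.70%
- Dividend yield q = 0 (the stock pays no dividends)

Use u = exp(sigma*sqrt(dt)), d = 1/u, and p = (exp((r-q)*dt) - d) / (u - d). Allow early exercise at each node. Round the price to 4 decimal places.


Answer: Price = V(0,0) = 0.1779

Derivation:
dt = T/N = 0.062500
u = exp(sigma*sqrt(dt)) = 1.161834; d = 1/u = 0.860708
p = (exp((r-q)*dt) - d) / (u - d) = 0.470259
Discount per step: exp(-r*dt) = 0.997690
Stock lattice S(k, i) with i counting down-moves:
  k=0: S(0,0) = 1.1000
  k=1: S(1,0) = 1.2780; S(1,1) = 0.9468
  k=2: S(2,0) = 1.4848; S(2,1) = 1.1000; S(2,2) = 0.8149
  k=3: S(3,0) = 1.7251; S(3,1) = 1.2780; S(3,2) = 0.9468; S(3,3) = 0.7014
  k=4: S(4,0) = 2.0043; S(4,1) = 1.4848; S(4,2) = 1.1000; S(4,3) = 0.8149; S(4,4) = 0.6037
Terminal payoffs V(N, i) = max(K - S_T, 0):
  V(4,0) = 0.000000; V(4,1) = 0.000000; V(4,2) = 0.080000; V(4,3) = 0.365100; V(4,4) = 0.576307
Backward induction: V(k, i) = exp(-r*dt) * [p * V(k+1, i) + (1-p) * V(k+1, i+1)]; then take max(V_cont, immediate exercise) for American.
  V(3,0) = exp(-r*dt) * [p*0.000000 + (1-p)*0.000000] = 0.000000; exercise = 0.000000; V(3,0) = max -> 0.000000
  V(3,1) = exp(-r*dt) * [p*0.000000 + (1-p)*0.080000] = 0.042281; exercise = 0.000000; V(3,1) = max -> 0.042281
  V(3,2) = exp(-r*dt) * [p*0.080000 + (1-p)*0.365100] = 0.230496; exercise = 0.233221; V(3,2) = max -> 0.233221
  V(3,3) = exp(-r*dt) * [p*0.365100 + (1-p)*0.576307] = 0.475883; exercise = 0.478609; V(3,3) = max -> 0.478609
  V(2,0) = exp(-r*dt) * [p*0.000000 + (1-p)*0.042281] = 0.022346; exercise = 0.000000; V(2,0) = max -> 0.022346
  V(2,1) = exp(-r*dt) * [p*0.042281 + (1-p)*0.233221] = 0.143099; exercise = 0.080000; V(2,1) = max -> 0.143099
  V(2,2) = exp(-r*dt) * [p*0.233221 + (1-p)*0.478609] = 0.362374; exercise = 0.365100; V(2,2) = max -> 0.365100
  V(1,0) = exp(-r*dt) * [p*0.022346 + (1-p)*0.143099] = 0.086115; exercise = 0.000000; V(1,0) = max -> 0.086115
  V(1,1) = exp(-r*dt) * [p*0.143099 + (1-p)*0.365100] = 0.260100; exercise = 0.233221; V(1,1) = max -> 0.260100
  V(0,0) = exp(-r*dt) * [p*0.086115 + (1-p)*0.260100] = 0.177870; exercise = 0.080000; V(0,0) = max -> 0.177870


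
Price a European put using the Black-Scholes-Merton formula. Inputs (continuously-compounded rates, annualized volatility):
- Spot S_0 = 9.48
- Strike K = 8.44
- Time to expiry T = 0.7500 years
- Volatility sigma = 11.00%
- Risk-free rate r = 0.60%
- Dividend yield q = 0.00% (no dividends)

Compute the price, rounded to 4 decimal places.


d1 = (ln(S/K) + (r - q + 0.5*sigma^2) * T) / (sigma * sqrt(T)) = 1.31467388
d2 = d1 - sigma * sqrt(T) = 1.21941109
exp(-rT) = 0.99551011; exp(-qT) = 1.00000000
P = K * exp(-rT) * N(-d2) - S_0 * exp(-qT) * N(-d1)
N(-d1) = 0.09430976; N(-d2) = 0.11134410
P = 8.4400 * 0.99551011 * 0.11134410 - 9.4800 * 1.00000000 * 0.09430976 = 0.0415

Answer: Price = 0.0415


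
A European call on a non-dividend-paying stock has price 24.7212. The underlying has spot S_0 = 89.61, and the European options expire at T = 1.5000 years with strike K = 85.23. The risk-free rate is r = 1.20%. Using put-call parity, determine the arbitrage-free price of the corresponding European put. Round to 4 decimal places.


Put-call parity: C - P = S_0 * exp(-qT) - K * exp(-rT).
S_0 * exp(-qT) = 89.6100 * 1.00000000 = 89.61000000
K * exp(-rT) = 85.2300 * 0.98216103 = 83.70958479
P = C - S*exp(-qT) + K*exp(-rT)
P = 24.7212 - 89.61000000 + 83.70958479 = 18.8208

Answer: Put price = 18.8208


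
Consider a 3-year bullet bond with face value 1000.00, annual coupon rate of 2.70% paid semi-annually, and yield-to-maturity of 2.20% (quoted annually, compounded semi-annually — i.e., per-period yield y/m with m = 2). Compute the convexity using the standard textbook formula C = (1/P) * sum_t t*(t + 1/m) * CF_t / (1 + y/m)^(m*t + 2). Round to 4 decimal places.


Coupon per period c = face * coupon_rate / m = 13.500000
Periods per year m = 2; per-period yield y/m = 0.011000
Number of cashflows N = 6
Cashflows (t years, CF_t, discount factor 1/(1+y/m)^(m*t), PV):
  t = 0.5000: CF_t = 13.500000, DF = 0.989120, PV = 13.353116
  t = 1.0000: CF_t = 13.500000, DF = 0.978358, PV = 13.207830
  t = 1.5000: CF_t = 13.500000, DF = 0.967713, PV = 13.064124
  t = 2.0000: CF_t = 13.500000, DF = 0.957184, PV = 12.921982
  t = 2.5000: CF_t = 13.500000, DF = 0.946769, PV = 12.781387
  t = 3.0000: CF_t = 1013.500000, DF = 0.936468, PV = 949.110591
Price P = sum_t PV_t = 1014.439030
Convexity numerator sum_t t*(t + 1/m) * CF_t / (1+y/m)^(m*t + 2):
  t = 0.5000: term = 6.532062
  t = 1.0000: term = 19.382974
  t = 1.5000: term = 38.344162
  t = 2.0000: term = 63.211608
  t = 2.5000: term = 93.785769
  t = 3.0000: term = 9749.981853
Convexity = (1/P) * sum = 9971.238427 / 1014.439030 = 9.829313

Answer: Convexity = 9.8293


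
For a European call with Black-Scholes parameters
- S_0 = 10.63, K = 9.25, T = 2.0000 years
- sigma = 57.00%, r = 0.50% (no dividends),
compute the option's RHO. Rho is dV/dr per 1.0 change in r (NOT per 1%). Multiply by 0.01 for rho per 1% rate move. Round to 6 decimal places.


Answer: Rho = 7.576562

Derivation:
d1 = 0.5879613241; d2 = -0.2181404065
phi(d1) = 0.3356159454; exp(-qT) = 1.0000000000; exp(-rT) = 0.9900498337
N(d2) = 0.4136598578
Rho = K*T*exp(-rT)*N(d2) = 9.2500 * 2.0000 * 0.9900498337 * 0.4136598578 = 7.576562


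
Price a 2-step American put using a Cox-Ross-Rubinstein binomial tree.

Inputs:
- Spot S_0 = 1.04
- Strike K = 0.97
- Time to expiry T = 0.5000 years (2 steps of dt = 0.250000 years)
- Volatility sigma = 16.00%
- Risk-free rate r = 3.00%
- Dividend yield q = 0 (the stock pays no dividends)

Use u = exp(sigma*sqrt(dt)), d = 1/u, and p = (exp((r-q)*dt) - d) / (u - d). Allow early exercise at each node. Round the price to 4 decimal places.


Answer: Price = V(0,0) = 0.0185

Derivation:
dt = T/N = 0.250000
u = exp(sigma*sqrt(dt)) = 1.083287; d = 1/u = 0.923116
p = (exp((r-q)*dt) - d) / (u - d) = 0.527012
Discount per step: exp(-r*dt) = 0.992528
Stock lattice S(k, i) with i counting down-moves:
  k=0: S(0,0) = 1.0400
  k=1: S(1,0) = 1.1266; S(1,1) = 0.9600
  k=2: S(2,0) = 1.2205; S(2,1) = 1.0400; S(2,2) = 0.8862
Terminal payoffs V(N, i) = max(K - S_T, 0):
  V(2,0) = 0.000000; V(2,1) = 0.000000; V(2,2) = 0.083770
Backward induction: V(k, i) = exp(-r*dt) * [p * V(k+1, i) + (1-p) * V(k+1, i+1)]; then take max(V_cont, immediate exercise) for American.
  V(1,0) = exp(-r*dt) * [p*0.000000 + (1-p)*0.000000] = 0.000000; exercise = 0.000000; V(1,0) = max -> 0.000000
  V(1,1) = exp(-r*dt) * [p*0.000000 + (1-p)*0.083770] = 0.039326; exercise = 0.009959; V(1,1) = max -> 0.039326
  V(0,0) = exp(-r*dt) * [p*0.000000 + (1-p)*0.039326] = 0.018462; exercise = 0.000000; V(0,0) = max -> 0.018462


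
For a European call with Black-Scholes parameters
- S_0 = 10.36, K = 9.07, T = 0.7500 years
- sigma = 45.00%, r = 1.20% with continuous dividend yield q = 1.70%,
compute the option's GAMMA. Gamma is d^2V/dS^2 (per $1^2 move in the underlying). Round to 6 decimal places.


Answer: Gamma = 0.084935

Derivation:
d1 = 0.5264599804; d2 = 0.1367485487
phi(d1) = 0.3473165772; exp(-qT) = 0.9873309369; exp(-rT) = 0.9910403788
Gamma = exp(-qT) * phi(d1) / (S * sigma * sqrt(T)) = 0.9873309369 * 0.3473165772 / (10.3600 * 0.4500 * 0.8660254038) = 0.084935


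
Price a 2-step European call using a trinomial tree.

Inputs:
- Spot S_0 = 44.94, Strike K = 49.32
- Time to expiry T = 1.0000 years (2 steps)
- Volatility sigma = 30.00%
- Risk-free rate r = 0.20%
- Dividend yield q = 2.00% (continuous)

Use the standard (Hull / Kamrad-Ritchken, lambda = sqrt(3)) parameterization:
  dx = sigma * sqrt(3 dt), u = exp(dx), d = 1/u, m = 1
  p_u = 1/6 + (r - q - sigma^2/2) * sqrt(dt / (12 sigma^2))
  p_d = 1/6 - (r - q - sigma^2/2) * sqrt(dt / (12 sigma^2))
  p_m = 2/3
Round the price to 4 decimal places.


dt = T/N = 0.500000; dx = sigma*sqrt(3*dt) = 0.367423
u = exp(dx) = 1.444009; d = 1/u = 0.692516
p_u = 0.123801, p_m = 0.666667, p_d = 0.209533
Discount per step: exp(-r*dt) = 0.999000
Stock lattice S(k, j) with j the centered position index:
  k=0: S(0,+0) = 44.9400
  k=1: S(1,-1) = 31.1217; S(1,+0) = 44.9400; S(1,+1) = 64.8938
  k=2: S(2,-2) = 21.5523; S(2,-1) = 31.1217; S(2,+0) = 44.9400; S(2,+1) = 64.8938; S(2,+2) = 93.7072
Terminal payoffs V(N, j) = max(S_T - K, 0):
  V(2,-2) = 0.000000; V(2,-1) = 0.000000; V(2,+0) = 0.000000; V(2,+1) = 15.573777; V(2,+2) = 44.387215
Backward induction: V(k, j) = exp(-r*dt) * [p_u * V(k+1, j+1) + p_m * V(k+1, j) + p_d * V(k+1, j-1)]
  V(1,-1) = exp(-r*dt) * [p_u*0.000000 + p_m*0.000000 + p_d*0.000000] = 0.000000
  V(1,+0) = exp(-r*dt) * [p_u*15.573777 + p_m*0.000000 + p_d*0.000000] = 1.926116
  V(1,+1) = exp(-r*dt) * [p_u*44.387215 + p_m*15.573777 + p_d*0.000000] = 15.861812
  V(0,+0) = exp(-r*dt) * [p_u*15.861812 + p_m*1.926116 + p_d*0.000000] = 3.244533

Answer: Price = V(0,0) = 3.2445


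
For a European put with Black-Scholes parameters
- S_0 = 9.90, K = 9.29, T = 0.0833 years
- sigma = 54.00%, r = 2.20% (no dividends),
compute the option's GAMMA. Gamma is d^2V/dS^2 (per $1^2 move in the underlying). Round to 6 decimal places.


Answer: Gamma = 0.228435

Derivation:
d1 = 0.4977366421; d2 = 0.3418832494
phi(d1) = 0.3524630744; exp(-qT) = 1.0000000000; exp(-rT) = 0.9981690782
Gamma = exp(-qT) * phi(d1) / (S * sigma * sqrt(T)) = 1.0000000000 * 0.3524630744 / (9.9000 * 0.5400 * 0.2886173938) = 0.228435


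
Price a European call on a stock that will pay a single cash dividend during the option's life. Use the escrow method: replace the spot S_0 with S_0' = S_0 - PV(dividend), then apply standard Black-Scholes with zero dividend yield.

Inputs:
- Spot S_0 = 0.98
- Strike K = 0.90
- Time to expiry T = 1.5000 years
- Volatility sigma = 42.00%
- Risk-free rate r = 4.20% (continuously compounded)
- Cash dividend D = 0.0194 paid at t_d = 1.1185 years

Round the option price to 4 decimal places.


PV(D) = D * exp(-r * t_d) = 0.0194 * 0.95410934 = 0.01850972
S_0' = S_0 - PV(D) = 0.9800 - 0.01850972 = 0.96149028
d1 = (ln(S_0'/K) + (r + sigma^2/2)*T) / (sigma*sqrt(T)) = 0.50815188
d2 = d1 - sigma*sqrt(T) = -0.00624097
exp(-rT) = 0.93894347
N(d1) = 0.69432658; N(d2) = 0.49751023
C = S_0' * N(d1) - K * exp(-rT) * N(d2) = 0.96149028 * 0.69432658 - 0.9000 * 0.93894347 * 0.49751023 = 0.2472

Answer: Price = 0.2472


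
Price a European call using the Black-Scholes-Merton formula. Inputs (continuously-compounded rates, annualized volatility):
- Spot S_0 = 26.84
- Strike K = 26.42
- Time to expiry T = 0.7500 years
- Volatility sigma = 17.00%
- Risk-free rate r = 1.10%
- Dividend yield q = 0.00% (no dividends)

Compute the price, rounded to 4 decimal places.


d1 = (ln(S/K) + (r - q + 0.5*sigma^2) * T) / (sigma * sqrt(T)) = 0.23677823
d2 = d1 - sigma * sqrt(T) = 0.08955391
exp(-rT) = 0.99178394; exp(-qT) = 1.00000000
C = S_0 * exp(-qT) * N(d1) - K * exp(-rT) * N(d2)
N(d1) = 0.59358558; N(d2) = 0.53567914
C = 26.8400 * 1.00000000 * 0.59358558 - 26.4200 * 0.99178394 * 0.53567914 = 1.8955

Answer: Price = 1.8955


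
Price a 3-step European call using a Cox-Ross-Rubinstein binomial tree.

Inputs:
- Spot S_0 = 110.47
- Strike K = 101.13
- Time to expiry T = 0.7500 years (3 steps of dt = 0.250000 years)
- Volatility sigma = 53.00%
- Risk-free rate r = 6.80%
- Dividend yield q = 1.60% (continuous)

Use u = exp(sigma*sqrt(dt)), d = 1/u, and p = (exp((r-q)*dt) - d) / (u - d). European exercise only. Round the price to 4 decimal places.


dt = T/N = 0.250000
u = exp(sigma*sqrt(dt)) = 1.303431; d = 1/u = 0.767206
p = (exp((r-q)*dt) - d) / (u - d) = 0.458537
Discount per step: exp(-r*dt) = 0.983144
Stock lattice S(k, i) with i counting down-moves:
  k=0: S(0,0) = 110.4700
  k=1: S(1,0) = 143.9900; S(1,1) = 84.7532
  k=2: S(2,0) = 187.6811; S(2,1) = 110.4700; S(2,2) = 65.0232
  k=3: S(3,0) = 244.6293; S(3,1) = 143.9900; S(3,2) = 84.7532; S(3,3) = 49.8862
Terminal payoffs V(N, i) = max(S_T - K, 0):
  V(3,0) = 143.499297; V(3,1) = 42.860020; V(3,2) = 0.000000; V(3,3) = 0.000000
Backward induction: V(k, i) = exp(-r*dt) * [p * V(k+1, i) + (1-p) * V(k+1, i+1)].
  V(2,0) = exp(-r*dt) * [p*143.499297 + (1-p)*42.860020] = 87.506507
  V(2,1) = exp(-r*dt) * [p*42.860020 + (1-p)*0.000000] = 19.321622
  V(2,2) = exp(-r*dt) * [p*0.000000 + (1-p)*0.000000] = 0.000000
  V(1,0) = exp(-r*dt) * [p*87.506507 + (1-p)*19.321622] = 49.734193
  V(1,1) = exp(-r*dt) * [p*19.321622 + (1-p)*0.000000] = 8.710333
  V(0,0) = exp(-r*dt) * [p*49.734193 + (1-p)*8.710333] = 27.057376

Answer: Price = V(0,0) = 27.0574


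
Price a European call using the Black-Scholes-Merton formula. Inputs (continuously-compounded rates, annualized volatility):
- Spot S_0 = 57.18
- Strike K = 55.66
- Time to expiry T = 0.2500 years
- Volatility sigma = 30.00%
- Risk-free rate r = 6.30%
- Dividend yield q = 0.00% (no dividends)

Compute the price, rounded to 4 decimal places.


Answer: Price = 4.6764

Derivation:
d1 = (ln(S/K) + (r - q + 0.5*sigma^2) * T) / (sigma * sqrt(T)) = 0.35961621
d2 = d1 - sigma * sqrt(T) = 0.20961621
exp(-rT) = 0.98437338; exp(-qT) = 1.00000000
C = S_0 * exp(-qT) * N(d1) - K * exp(-rT) * N(d2)
N(d1) = 0.64043292; N(d2) = 0.58301638
C = 57.1800 * 1.00000000 * 0.64043292 - 55.6600 * 0.98437338 * 0.58301638 = 4.6764


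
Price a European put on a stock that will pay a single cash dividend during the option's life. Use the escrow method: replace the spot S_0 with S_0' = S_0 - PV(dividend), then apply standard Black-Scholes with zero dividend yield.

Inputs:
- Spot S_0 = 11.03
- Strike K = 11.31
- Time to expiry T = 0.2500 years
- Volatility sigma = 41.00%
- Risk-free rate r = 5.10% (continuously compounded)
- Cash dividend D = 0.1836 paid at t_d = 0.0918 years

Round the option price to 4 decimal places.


Answer: Price = 1.0673

Derivation:
PV(D) = D * exp(-r * t_d) = 0.1836 * 0.99532914 = 0.18274243
S_0' = S_0 - PV(D) = 11.0300 - 0.18274243 = 10.84725757
d1 = (ln(S_0'/K) + (r + sigma^2/2)*T) / (sigma*sqrt(T)) = -0.03908537
d2 = d1 - sigma*sqrt(T) = -0.24408537
exp(-rT) = 0.98733094
N(-d1) = 0.51558884; N(-d2) = 0.59641765
P = K * exp(-rT) * N(-d2) - S_0' * N(-d1) = 11.3100 * 0.98733094 * 0.59641765 - 10.84725757 * 0.51558884 = 1.0673


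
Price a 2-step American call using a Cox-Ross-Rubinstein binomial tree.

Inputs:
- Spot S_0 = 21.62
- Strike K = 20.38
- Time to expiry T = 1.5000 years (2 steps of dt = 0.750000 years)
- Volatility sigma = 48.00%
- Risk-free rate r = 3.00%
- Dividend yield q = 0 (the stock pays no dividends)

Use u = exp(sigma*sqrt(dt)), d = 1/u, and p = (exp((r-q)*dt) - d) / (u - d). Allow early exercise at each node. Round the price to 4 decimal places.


dt = T/N = 0.750000
u = exp(sigma*sqrt(dt)) = 1.515419; d = 1/u = 0.659883
p = (exp((r-q)*dt) - d) / (u - d) = 0.424145
Discount per step: exp(-r*dt) = 0.977751
Stock lattice S(k, i) with i counting down-moves:
  k=0: S(0,0) = 21.6200
  k=1: S(1,0) = 32.7634; S(1,1) = 14.2667
  k=2: S(2,0) = 49.6502; S(2,1) = 21.6200; S(2,2) = 9.4143
Terminal payoffs V(N, i) = max(S_T - K, 0):
  V(2,0) = 29.270239; V(2,1) = 1.240000; V(2,2) = 0.000000
Backward induction: V(k, i) = exp(-r*dt) * [p * V(k+1, i) + (1-p) * V(k+1, i+1)]; then take max(V_cont, immediate exercise) for American.
  V(1,0) = exp(-r*dt) * [p*29.270239 + (1-p)*1.240000] = 12.836796; exercise = 12.383366; V(1,0) = max -> 12.836796
  V(1,1) = exp(-r*dt) * [p*1.240000 + (1-p)*0.000000] = 0.514239; exercise = 0.000000; V(1,1) = max -> 0.514239
  V(0,0) = exp(-r*dt) * [p*12.836796 + (1-p)*0.514239] = 5.613070; exercise = 1.240000; V(0,0) = max -> 5.613070

Answer: Price = V(0,0) = 5.6131


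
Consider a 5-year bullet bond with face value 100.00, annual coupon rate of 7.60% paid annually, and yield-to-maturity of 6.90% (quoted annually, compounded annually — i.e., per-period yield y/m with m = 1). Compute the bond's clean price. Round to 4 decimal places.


Answer: Price = 102.8778

Derivation:
Coupon per period c = face * coupon_rate / m = 7.600000
Periods per year m = 1; per-period yield y/m = 0.069000
Number of cashflows N = 5
Cashflows (t years, CF_t, discount factor 1/(1+y/m)^(m*t), PV):
  t = 1.0000: CF_t = 7.600000, DF = 0.935454, PV = 7.109448
  t = 2.0000: CF_t = 7.600000, DF = 0.875074, PV = 6.650559
  t = 3.0000: CF_t = 7.600000, DF = 0.818591, PV = 6.221290
  t = 4.0000: CF_t = 7.600000, DF = 0.765754, PV = 5.819729
  t = 5.0000: CF_t = 107.600000, DF = 0.716327, PV = 77.076812
Price P = sum_t PV_t = 102.877839


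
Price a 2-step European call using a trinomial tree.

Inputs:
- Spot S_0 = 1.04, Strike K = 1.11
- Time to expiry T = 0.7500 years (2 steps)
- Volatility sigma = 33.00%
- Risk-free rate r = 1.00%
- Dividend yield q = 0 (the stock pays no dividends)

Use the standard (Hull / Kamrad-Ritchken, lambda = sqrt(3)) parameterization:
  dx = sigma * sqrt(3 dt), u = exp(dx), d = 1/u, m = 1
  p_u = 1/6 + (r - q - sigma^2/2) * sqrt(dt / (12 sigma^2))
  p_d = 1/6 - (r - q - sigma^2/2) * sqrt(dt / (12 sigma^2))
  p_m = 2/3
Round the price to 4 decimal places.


dt = T/N = 0.375000; dx = sigma*sqrt(3*dt) = 0.350018
u = exp(dx) = 1.419093; d = 1/u = 0.704676
p_u = 0.142855, p_m = 0.666667, p_d = 0.190478
Discount per step: exp(-r*dt) = 0.996257
Stock lattice S(k, j) with j the centered position index:
  k=0: S(0,+0) = 1.0400
  k=1: S(1,-1) = 0.7329; S(1,+0) = 1.0400; S(1,+1) = 1.4759
  k=2: S(2,-2) = 0.5164; S(2,-1) = 0.7329; S(2,+0) = 1.0400; S(2,+1) = 1.4759; S(2,+2) = 2.0944
Terminal payoffs V(N, j) = max(S_T - K, 0):
  V(2,-2) = 0.000000; V(2,-1) = 0.000000; V(2,+0) = 0.000000; V(2,+1) = 0.365857; V(2,+2) = 0.984378
Backward induction: V(k, j) = exp(-r*dt) * [p_u * V(k+1, j+1) + p_m * V(k+1, j) + p_d * V(k+1, j-1)]
  V(1,-1) = exp(-r*dt) * [p_u*0.000000 + p_m*0.000000 + p_d*0.000000] = 0.000000
  V(1,+0) = exp(-r*dt) * [p_u*0.365857 + p_m*0.000000 + p_d*0.000000] = 0.052069
  V(1,+1) = exp(-r*dt) * [p_u*0.984378 + p_m*0.365857 + p_d*0.000000] = 0.383089
  V(0,+0) = exp(-r*dt) * [p_u*0.383089 + p_m*0.052069 + p_d*0.000000] = 0.089104

Answer: Price = V(0,0) = 0.0891


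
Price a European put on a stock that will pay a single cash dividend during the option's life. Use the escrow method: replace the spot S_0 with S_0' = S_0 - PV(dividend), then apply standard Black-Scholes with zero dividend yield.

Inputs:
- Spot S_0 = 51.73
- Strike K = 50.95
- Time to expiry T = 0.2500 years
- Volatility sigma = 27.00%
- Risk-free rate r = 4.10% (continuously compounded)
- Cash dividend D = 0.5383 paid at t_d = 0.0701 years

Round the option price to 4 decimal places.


PV(D) = D * exp(-r * t_d) = 0.5383 * 0.99713003 = 0.53675509
S_0' = S_0 - PV(D) = 51.7300 - 0.53675509 = 51.19324491
d1 = (ln(S_0'/K) + (r + sigma^2/2)*T) / (sigma*sqrt(T)) = 0.17870614
d2 = d1 - sigma*sqrt(T) = 0.04370614
exp(-rT) = 0.98980235
N(-d1) = 0.42908423; N(-d2) = 0.48256932
P = K * exp(-rT) * N(-d2) - S_0' * N(-d1) = 50.9500 * 0.98980235 * 0.48256932 - 51.19324491 * 0.42908423 = 2.3700

Answer: Price = 2.3700


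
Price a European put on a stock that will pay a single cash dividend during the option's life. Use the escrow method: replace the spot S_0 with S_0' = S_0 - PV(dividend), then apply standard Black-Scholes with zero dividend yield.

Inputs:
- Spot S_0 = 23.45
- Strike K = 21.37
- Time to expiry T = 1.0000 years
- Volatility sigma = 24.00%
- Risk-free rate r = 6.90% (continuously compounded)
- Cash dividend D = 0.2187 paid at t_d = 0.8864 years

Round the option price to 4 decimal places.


Answer: Price = 0.8161

Derivation:
PV(D) = D * exp(-r * t_d) = 0.2187 * 0.94067122 = 0.20572479
S_0' = S_0 - PV(D) = 23.4500 - 0.20572479 = 23.24427521
d1 = (ln(S_0'/K) + (r + sigma^2/2)*T) / (sigma*sqrt(T)) = 0.75779502
d2 = d1 - sigma*sqrt(T) = 0.51779502
exp(-rT) = 0.93332668
N(-d1) = 0.22428685; N(-d2) = 0.30230065
P = K * exp(-rT) * N(-d2) - S_0' * N(-d1) = 21.3700 * 0.93332668 * 0.30230065 - 23.24427521 * 0.22428685 = 0.8161


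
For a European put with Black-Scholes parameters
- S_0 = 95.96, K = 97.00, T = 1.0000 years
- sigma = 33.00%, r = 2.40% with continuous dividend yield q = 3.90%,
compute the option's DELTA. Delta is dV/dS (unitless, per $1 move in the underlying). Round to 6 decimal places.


Answer: Delta = -0.447583

Derivation:
d1 = 0.0868801802; d2 = -0.2431198198
phi(d1) = 0.3974394768; exp(-qT) = 0.9617507091; exp(-rT) = 0.9762857098
N(-d1) = 0.4653833769
Delta = -exp(-qT) * N(-d1) = -0.9617507091 * 0.4653833769 = -0.447583


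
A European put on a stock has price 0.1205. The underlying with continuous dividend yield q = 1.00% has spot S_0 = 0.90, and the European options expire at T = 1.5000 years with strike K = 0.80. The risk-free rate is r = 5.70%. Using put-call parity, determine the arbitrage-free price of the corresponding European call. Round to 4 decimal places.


Answer: Call price = 0.2727

Derivation:
Put-call parity: C - P = S_0 * exp(-qT) - K * exp(-rT).
S_0 * exp(-qT) = 0.9000 * 0.98511194 = 0.88660075
K * exp(-rT) = 0.8000 * 0.91805314 = 0.73444251
C = P + S*exp(-qT) - K*exp(-rT)
C = 0.1205 + 0.88660075 - 0.73444251 = 0.2727


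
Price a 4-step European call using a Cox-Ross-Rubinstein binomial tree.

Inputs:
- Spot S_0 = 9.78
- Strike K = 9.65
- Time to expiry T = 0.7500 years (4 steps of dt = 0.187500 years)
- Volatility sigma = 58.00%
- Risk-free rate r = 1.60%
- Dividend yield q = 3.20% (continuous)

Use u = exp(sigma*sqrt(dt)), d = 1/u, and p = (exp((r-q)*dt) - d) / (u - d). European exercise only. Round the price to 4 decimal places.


dt = T/N = 0.187500
u = exp(sigma*sqrt(dt)) = 1.285500; d = 1/u = 0.777908
p = (exp((r-q)*dt) - d) / (u - d) = 0.431640
Discount per step: exp(-r*dt) = 0.997004
Stock lattice S(k, i) with i counting down-moves:
  k=0: S(0,0) = 9.7800
  k=1: S(1,0) = 12.5722; S(1,1) = 7.6079
  k=2: S(2,0) = 16.1615; S(2,1) = 9.7800; S(2,2) = 5.9183
  k=3: S(3,0) = 20.7756; S(3,1) = 12.5722; S(3,2) = 7.6079; S(3,3) = 4.6039
  k=4: S(4,0) = 26.7071; S(4,1) = 16.1615; S(4,2) = 9.7800; S(4,3) = 5.9183; S(4,4) = 3.5814
Terminal payoffs V(N, i) = max(S_T - K, 0):
  V(4,0) = 17.057087; V(4,1) = 6.511538; V(4,2) = 0.130000; V(4,3) = 0.000000; V(4,4) = 0.000000
Backward induction: V(k, i) = exp(-r*dt) * [p * V(k+1, i) + (1-p) * V(k+1, i+1)].
  V(3,0) = exp(-r*dt) * [p*17.057087 + (1-p)*6.511538] = 11.030275
  V(3,1) = exp(-r*dt) * [p*6.511538 + (1-p)*0.130000] = 2.875885
  V(3,2) = exp(-r*dt) * [p*0.130000 + (1-p)*0.000000] = 0.055945
  V(3,3) = exp(-r*dt) * [p*0.000000 + (1-p)*0.000000] = 0.000000
  V(2,0) = exp(-r*dt) * [p*11.030275 + (1-p)*2.875885] = 6.376485
  V(2,1) = exp(-r*dt) * [p*2.875885 + (1-p)*0.055945] = 1.269329
  V(2,2) = exp(-r*dt) * [p*0.055945 + (1-p)*0.000000] = 0.024076
  V(1,0) = exp(-r*dt) * [p*6.376485 + (1-p)*1.269329] = 3.463375
  V(1,1) = exp(-r*dt) * [p*1.269329 + (1-p)*0.024076] = 0.559894
  V(0,0) = exp(-r*dt) * [p*3.463375 + (1-p)*0.559894] = 1.807721

Answer: Price = V(0,0) = 1.8077


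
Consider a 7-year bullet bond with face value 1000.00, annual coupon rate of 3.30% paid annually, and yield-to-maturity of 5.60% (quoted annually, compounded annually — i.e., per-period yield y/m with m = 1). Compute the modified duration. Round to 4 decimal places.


Coupon per period c = face * coupon_rate / m = 33.000000
Periods per year m = 1; per-period yield y/m = 0.056000
Number of cashflows N = 7
Cashflows (t years, CF_t, discount factor 1/(1+y/m)^(m*t), PV):
  t = 1.0000: CF_t = 33.000000, DF = 0.946970, PV = 31.250000
  t = 2.0000: CF_t = 33.000000, DF = 0.896752, PV = 29.592803
  t = 3.0000: CF_t = 33.000000, DF = 0.849197, PV = 28.023488
  t = 4.0000: CF_t = 33.000000, DF = 0.804163, PV = 26.537394
  t = 5.0000: CF_t = 33.000000, DF = 0.761518, PV = 25.130108
  t = 6.0000: CF_t = 33.000000, DF = 0.721135, PV = 23.797450
  t = 7.0000: CF_t = 1033.000000, DF = 0.682893, PV = 705.428325
Price P = sum_t PV_t = 869.759568
First compute Macaulay numerator sum_t t * PV_t:
  t * PV_t at t = 1.0000: 31.250000
  t * PV_t at t = 2.0000: 59.185606
  t * PV_t at t = 3.0000: 84.070463
  t * PV_t at t = 4.0000: 106.149575
  t * PV_t at t = 5.0000: 125.650538
  t * PV_t at t = 6.0000: 142.784703
  t * PV_t at t = 7.0000: 4937.998278
Macaulay duration D = 5487.089163 / 869.759568 = 6.308743
Modified duration = D / (1 + y/m) = 6.308743 / (1 + 0.056000) = 5.974188

Answer: Modified duration = 5.9742


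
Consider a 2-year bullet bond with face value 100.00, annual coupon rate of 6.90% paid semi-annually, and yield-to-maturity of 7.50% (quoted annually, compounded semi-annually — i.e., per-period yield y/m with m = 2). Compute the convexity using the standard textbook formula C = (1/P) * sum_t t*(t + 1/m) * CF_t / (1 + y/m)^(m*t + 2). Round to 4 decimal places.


Answer: Convexity = 4.3411

Derivation:
Coupon per period c = face * coupon_rate / m = 3.450000
Periods per year m = 2; per-period yield y/m = 0.037500
Number of cashflows N = 4
Cashflows (t years, CF_t, discount factor 1/(1+y/m)^(m*t), PV):
  t = 0.5000: CF_t = 3.450000, DF = 0.963855, PV = 3.325301
  t = 1.0000: CF_t = 3.450000, DF = 0.929017, PV = 3.205110
  t = 1.5000: CF_t = 3.450000, DF = 0.895438, PV = 3.089262
  t = 2.0000: CF_t = 103.450000, DF = 0.863073, PV = 89.284912
Price P = sum_t PV_t = 98.904585
Convexity numerator sum_t t*(t + 1/m) * CF_t / (1+y/m)^(m*t + 2):
  t = 0.5000: term = 1.544631
  t = 1.0000: term = 4.466403
  t = 1.5000: term = 8.609934
  t = 2.0000: term = 414.736126
Convexity = (1/P) * sum = 429.357095 / 98.904585 = 4.341124


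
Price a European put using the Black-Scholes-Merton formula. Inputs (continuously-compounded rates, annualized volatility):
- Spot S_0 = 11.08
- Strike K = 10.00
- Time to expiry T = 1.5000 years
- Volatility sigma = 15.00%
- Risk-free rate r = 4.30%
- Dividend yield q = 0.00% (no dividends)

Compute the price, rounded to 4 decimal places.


d1 = (ln(S/K) + (r - q + 0.5*sigma^2) * T) / (sigma * sqrt(T)) = 1.00119675
d2 = d1 - sigma * sqrt(T) = 0.81748502
exp(-rT) = 0.93753611; exp(-qT) = 1.00000000
P = K * exp(-rT) * N(-d2) - S_0 * exp(-qT) * N(-d1)
N(-d1) = 0.15836585; N(-d2) = 0.20682565
P = 10.0000 * 0.93753611 * 0.20682565 - 11.0800 * 1.00000000 * 0.15836585 = 0.1844

Answer: Price = 0.1844


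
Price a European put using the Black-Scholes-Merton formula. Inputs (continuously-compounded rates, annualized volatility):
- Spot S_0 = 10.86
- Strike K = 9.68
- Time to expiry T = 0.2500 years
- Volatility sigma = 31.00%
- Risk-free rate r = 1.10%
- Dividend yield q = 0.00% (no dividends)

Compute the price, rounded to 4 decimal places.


Answer: Price = 0.2043

Derivation:
d1 = (ln(S/K) + (r - q + 0.5*sigma^2) * T) / (sigma * sqrt(T)) = 0.83733492
d2 = d1 - sigma * sqrt(T) = 0.68233492
exp(-rT) = 0.99725378; exp(-qT) = 1.00000000
P = K * exp(-rT) * N(-d2) - S_0 * exp(-qT) * N(-d1)
N(-d1) = 0.20120217; N(-d2) = 0.24751360
P = 9.6800 * 0.99725378 * 0.24751360 - 10.8600 * 1.00000000 * 0.20120217 = 0.2043


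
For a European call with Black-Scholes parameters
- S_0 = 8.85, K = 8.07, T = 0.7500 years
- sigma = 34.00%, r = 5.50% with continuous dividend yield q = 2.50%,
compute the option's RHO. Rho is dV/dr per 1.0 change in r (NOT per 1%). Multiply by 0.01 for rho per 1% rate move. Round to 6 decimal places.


Answer: Rho = 3.460454

Derivation:
d1 = 0.5369832178; d2 = 0.2425345806
phi(d1) = 0.3453786176; exp(-qT) = 0.9814246877; exp(-rT) = 0.9595892027
N(d2) = 0.5958170174
Rho = K*T*exp(-rT)*N(d2) = 8.0700 * 0.7500 * 0.9595892027 * 0.5958170174 = 3.460454


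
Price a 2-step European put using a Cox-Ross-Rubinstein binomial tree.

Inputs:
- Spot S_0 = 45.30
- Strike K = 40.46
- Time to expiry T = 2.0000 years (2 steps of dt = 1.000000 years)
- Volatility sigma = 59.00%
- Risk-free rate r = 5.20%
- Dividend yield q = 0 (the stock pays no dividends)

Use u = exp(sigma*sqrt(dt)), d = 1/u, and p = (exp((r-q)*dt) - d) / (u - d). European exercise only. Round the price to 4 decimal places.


Answer: Price = V(0,0) = 8.6295

Derivation:
dt = T/N = 1.000000
u = exp(sigma*sqrt(dt)) = 1.803988; d = 1/u = 0.554327
p = (exp((r-q)*dt) - d) / (u - d) = 0.399347
Discount per step: exp(-r*dt) = 0.949329
Stock lattice S(k, i) with i counting down-moves:
  k=0: S(0,0) = 45.3000
  k=1: S(1,0) = 81.7207; S(1,1) = 25.1110
  k=2: S(2,0) = 147.4232; S(2,1) = 45.3000; S(2,2) = 13.9197
Terminal payoffs V(N, i) = max(K - S_T, 0):
  V(2,0) = 0.000000; V(2,1) = 0.000000; V(2,2) = 26.540273
Backward induction: V(k, i) = exp(-r*dt) * [p * V(k+1, i) + (1-p) * V(k+1, i+1)].
  V(1,0) = exp(-r*dt) * [p*0.000000 + (1-p)*0.000000] = 0.000000
  V(1,1) = exp(-r*dt) * [p*0.000000 + (1-p)*26.540273] = 15.133720
  V(0,0) = exp(-r*dt) * [p*0.000000 + (1-p)*15.133720] = 8.629508


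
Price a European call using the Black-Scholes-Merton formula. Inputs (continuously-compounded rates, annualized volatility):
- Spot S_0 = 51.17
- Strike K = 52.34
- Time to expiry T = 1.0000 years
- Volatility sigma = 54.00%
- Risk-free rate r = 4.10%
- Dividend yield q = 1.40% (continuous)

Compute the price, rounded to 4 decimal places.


Answer: Price = 10.8270

Derivation:
d1 = (ln(S/K) + (r - q + 0.5*sigma^2) * T) / (sigma * sqrt(T)) = 0.27813431
d2 = d1 - sigma * sqrt(T) = -0.26186569
exp(-rT) = 0.95982913; exp(-qT) = 0.98609754
C = S_0 * exp(-qT) * N(d1) - K * exp(-rT) * N(d2)
N(d1) = 0.60954537; N(d2) = 0.39671249
C = 51.1700 * 0.98609754 * 0.60954537 - 52.3400 * 0.95982913 * 0.39671249 = 10.8270


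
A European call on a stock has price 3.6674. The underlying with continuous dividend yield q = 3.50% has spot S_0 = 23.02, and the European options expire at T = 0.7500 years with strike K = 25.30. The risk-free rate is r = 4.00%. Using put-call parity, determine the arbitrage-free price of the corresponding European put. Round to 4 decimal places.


Put-call parity: C - P = S_0 * exp(-qT) - K * exp(-rT).
S_0 * exp(-qT) = 23.0200 * 0.97409154 = 22.42358717
K * exp(-rT) = 25.3000 * 0.97044553 = 24.55227200
P = C - S*exp(-qT) + K*exp(-rT)
P = 3.6674 - 22.42358717 + 24.55227200 = 5.7961

Answer: Put price = 5.7961


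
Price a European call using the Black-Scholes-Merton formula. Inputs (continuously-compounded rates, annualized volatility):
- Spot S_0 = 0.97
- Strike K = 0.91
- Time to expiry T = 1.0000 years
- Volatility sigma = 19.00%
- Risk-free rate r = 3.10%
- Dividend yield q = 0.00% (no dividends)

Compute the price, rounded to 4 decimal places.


d1 = (ln(S/K) + (r - q + 0.5*sigma^2) * T) / (sigma * sqrt(T)) = 0.59421827
d2 = d1 - sigma * sqrt(T) = 0.40421827
exp(-rT) = 0.96947557; exp(-qT) = 1.00000000
C = S_0 * exp(-qT) * N(d1) - K * exp(-rT) * N(d2)
N(d1) = 0.72381693; N(d2) = 0.65697389
C = 0.9700 * 1.00000000 * 0.72381693 - 0.9100 * 0.96947557 * 0.65697389 = 0.1225

Answer: Price = 0.1225


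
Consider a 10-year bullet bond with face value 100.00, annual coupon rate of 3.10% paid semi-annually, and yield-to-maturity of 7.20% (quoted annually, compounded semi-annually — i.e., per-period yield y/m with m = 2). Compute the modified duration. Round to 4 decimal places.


Answer: Modified duration = 8.0725

Derivation:
Coupon per period c = face * coupon_rate / m = 1.550000
Periods per year m = 2; per-period yield y/m = 0.036000
Number of cashflows N = 20
Cashflows (t years, CF_t, discount factor 1/(1+y/m)^(m*t), PV):
  t = 0.5000: CF_t = 1.550000, DF = 0.965251, PV = 1.496139
  t = 1.0000: CF_t = 1.550000, DF = 0.931709, PV = 1.444150
  t = 1.5000: CF_t = 1.550000, DF = 0.899333, PV = 1.393967
  t = 2.0000: CF_t = 1.550000, DF = 0.868082, PV = 1.345528
  t = 2.5000: CF_t = 1.550000, DF = 0.837917, PV = 1.298772
  t = 3.0000: CF_t = 1.550000, DF = 0.808801, PV = 1.253641
  t = 3.5000: CF_t = 1.550000, DF = 0.780696, PV = 1.210078
  t = 4.0000: CF_t = 1.550000, DF = 0.753567, PV = 1.168029
  t = 4.5000: CF_t = 1.550000, DF = 0.727381, PV = 1.127441
  t = 5.0000: CF_t = 1.550000, DF = 0.702106, PV = 1.088264
  t = 5.5000: CF_t = 1.550000, DF = 0.677708, PV = 1.050448
  t = 6.0000: CF_t = 1.550000, DF = 0.654158, PV = 1.013946
  t = 6.5000: CF_t = 1.550000, DF = 0.631427, PV = 0.978712
  t = 7.0000: CF_t = 1.550000, DF = 0.609486, PV = 0.944703
  t = 7.5000: CF_t = 1.550000, DF = 0.588307, PV = 0.911875
  t = 8.0000: CF_t = 1.550000, DF = 0.567863, PV = 0.880188
  t = 8.5000: CF_t = 1.550000, DF = 0.548131, PV = 0.849603
  t = 9.0000: CF_t = 1.550000, DF = 0.529084, PV = 0.820080
  t = 9.5000: CF_t = 1.550000, DF = 0.510699, PV = 0.791583
  t = 10.0000: CF_t = 101.550000, DF = 0.492952, PV = 50.059305
Price P = sum_t PV_t = 71.126450
First compute Macaulay numerator sum_t t * PV_t:
  t * PV_t at t = 0.5000: 0.748069
  t * PV_t at t = 1.0000: 1.444150
  t * PV_t at t = 1.5000: 2.090950
  t * PV_t at t = 2.0000: 2.691056
  t * PV_t at t = 2.5000: 3.246930
  t * PV_t at t = 3.0000: 3.760923
  t * PV_t at t = 3.5000: 4.235273
  t * PV_t at t = 4.0000: 4.672116
  t * PV_t at t = 4.5000: 5.073485
  t * PV_t at t = 5.0000: 5.441319
  t * PV_t at t = 5.5000: 5.777462
  t * PV_t at t = 6.0000: 6.083673
  t * PV_t at t = 6.5000: 6.361627
  t * PV_t at t = 7.0000: 6.612918
  t * PV_t at t = 7.5000: 6.839063
  t * PV_t at t = 8.0000: 7.041507
  t * PV_t at t = 8.5000: 7.221622
  t * PV_t at t = 9.0000: 7.380718
  t * PV_t at t = 9.5000: 7.520037
  t * PV_t at t = 10.0000: 500.593054
Macaulay duration D = 594.835954 / 71.126450 = 8.363077
Modified duration = D / (1 + y/m) = 8.363077 / (1 + 0.036000) = 8.072468


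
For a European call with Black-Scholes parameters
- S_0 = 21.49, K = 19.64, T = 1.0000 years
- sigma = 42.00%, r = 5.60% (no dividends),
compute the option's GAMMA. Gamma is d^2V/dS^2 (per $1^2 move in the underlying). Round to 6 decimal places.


Answer: Gamma = 0.037835

Derivation:
d1 = 0.5576652565; d2 = 0.1376652565
phi(d1) = 0.3414910520; exp(-qT) = 1.0000000000; exp(-rT) = 0.9455391359
Gamma = exp(-qT) * phi(d1) / (S * sigma * sqrt(T)) = 1.0000000000 * 0.3414910520 / (21.4900 * 0.4200 * 1.0000000000) = 0.037835


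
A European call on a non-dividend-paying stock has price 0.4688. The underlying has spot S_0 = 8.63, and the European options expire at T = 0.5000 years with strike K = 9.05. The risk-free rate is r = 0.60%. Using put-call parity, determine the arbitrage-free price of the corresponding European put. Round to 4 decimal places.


Answer: Put price = 0.8617

Derivation:
Put-call parity: C - P = S_0 * exp(-qT) - K * exp(-rT).
S_0 * exp(-qT) = 8.6300 * 1.00000000 = 8.63000000
K * exp(-rT) = 9.0500 * 0.99700450 = 9.02289068
P = C - S*exp(-qT) + K*exp(-rT)
P = 0.4688 - 8.63000000 + 9.02289068 = 0.8617


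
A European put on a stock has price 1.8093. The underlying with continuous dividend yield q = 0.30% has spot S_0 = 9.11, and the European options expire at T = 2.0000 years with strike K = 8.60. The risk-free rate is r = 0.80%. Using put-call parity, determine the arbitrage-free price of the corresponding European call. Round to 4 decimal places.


Answer: Call price = 2.4013

Derivation:
Put-call parity: C - P = S_0 * exp(-qT) - K * exp(-rT).
S_0 * exp(-qT) = 9.1100 * 0.99401796 = 9.05550365
K * exp(-rT) = 8.6000 * 0.98412732 = 8.46349495
C = P + S*exp(-qT) - K*exp(-rT)
C = 1.8093 + 9.05550365 - 8.46349495 = 2.4013


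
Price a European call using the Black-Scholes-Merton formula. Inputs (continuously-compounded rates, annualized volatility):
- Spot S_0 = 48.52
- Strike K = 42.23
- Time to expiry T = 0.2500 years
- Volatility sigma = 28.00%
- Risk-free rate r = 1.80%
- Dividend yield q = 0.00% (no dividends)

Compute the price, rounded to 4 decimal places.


Answer: Price = 6.9821

Derivation:
d1 = (ln(S/K) + (r - q + 0.5*sigma^2) * T) / (sigma * sqrt(T)) = 1.09389439
d2 = d1 - sigma * sqrt(T) = 0.95389439
exp(-rT) = 0.99551011; exp(-qT) = 1.00000000
C = S_0 * exp(-qT) * N(d1) - K * exp(-rT) * N(d2)
N(d1) = 0.86299935; N(d2) = 0.82993145
C = 48.5200 * 1.00000000 * 0.86299935 - 42.2300 * 0.99551011 * 0.82993145 = 6.9821


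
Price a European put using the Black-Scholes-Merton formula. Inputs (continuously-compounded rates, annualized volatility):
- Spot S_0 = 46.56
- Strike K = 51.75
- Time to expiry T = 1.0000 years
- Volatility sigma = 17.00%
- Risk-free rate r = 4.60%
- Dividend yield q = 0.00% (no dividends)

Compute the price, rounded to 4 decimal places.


Answer: Price = 4.8804

Derivation:
d1 = (ln(S/K) + (r - q + 0.5*sigma^2) * T) / (sigma * sqrt(T)) = -0.26607429
d2 = d1 - sigma * sqrt(T) = -0.43607429
exp(-rT) = 0.95504196; exp(-qT) = 1.00000000
P = K * exp(-rT) * N(-d2) - S_0 * exp(-qT) * N(-d1)
N(-d1) = 0.60490900; N(-d2) = 0.66860858
P = 51.7500 * 0.95504196 * 0.66860858 - 46.5600 * 1.00000000 * 0.60490900 = 4.8804
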